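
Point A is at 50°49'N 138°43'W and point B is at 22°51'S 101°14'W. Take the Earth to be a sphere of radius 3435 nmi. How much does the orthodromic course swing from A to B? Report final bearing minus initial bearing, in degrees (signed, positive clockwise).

+11.7°

At departure: θ₁ = atan2(sin Δλ cos φ₂, cos φ₁ sin φ₂ − sin φ₁ cos φ₂ cos Δλ) = 145.38°
At arrival: θ₂ = atan2(sin Δλ cos φ₁, −cos φ₂ sin φ₁ + sin φ₂ cos φ₁ cos Δλ) = 157.07°
Δθ = θ₂ − θ₁ = +11.7°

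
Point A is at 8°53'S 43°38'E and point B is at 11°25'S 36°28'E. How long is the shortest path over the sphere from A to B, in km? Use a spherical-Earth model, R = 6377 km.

834 km

Haversine: a = sin²(Δφ/2)+cos φ₁ cos φ₂ sin²(Δλ/2) = 0.00427;  σ = 2·atan2(√a,√(1−a))
σ = 7.495° → d = Rσ = 6377·0.13081 = 834 km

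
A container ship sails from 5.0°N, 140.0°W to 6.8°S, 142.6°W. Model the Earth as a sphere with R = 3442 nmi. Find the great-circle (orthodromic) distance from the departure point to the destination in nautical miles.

726 nmi

cos σ = sin φ₁ sin φ₂ + cos φ₁ cos φ₂ cos Δλ
      = sin(5.00°)sin(-6.80°) + cos(5.00°)cos(-6.80°)cos(-2.60°) = 0.9778
σ = 12.082° → d = Rσ = 3442·0.21087 = 726 nmi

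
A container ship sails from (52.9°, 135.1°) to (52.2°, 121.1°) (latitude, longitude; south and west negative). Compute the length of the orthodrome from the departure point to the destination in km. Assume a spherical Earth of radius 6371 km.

Haversine: a = sin²(Δφ/2)+cos φ₁ cos φ₂ sin²(Δλ/2) = 0.00553;  σ = 2·atan2(√a,√(1−a))
σ = 8.528° → d = Rσ = 6371·0.14884 = 948 km

948 km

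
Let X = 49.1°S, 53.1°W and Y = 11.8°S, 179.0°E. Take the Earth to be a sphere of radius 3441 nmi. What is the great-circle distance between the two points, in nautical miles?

Haversine: a = sin²(Δφ/2)+cos φ₁ cos φ₂ sin²(Δλ/2) = 0.61956;  σ = 2·atan2(√a,√(1−a))
σ = 103.835° → d = Rσ = 3441·1.81227 = 6236 nmi

6236 nmi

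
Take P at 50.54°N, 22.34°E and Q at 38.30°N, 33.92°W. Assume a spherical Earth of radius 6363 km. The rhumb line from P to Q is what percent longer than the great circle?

2.1%

Great circle: σ = 0.7143 rad → d_gc = Rσ = 4545.3 km
Rhumb: Δφ = -0.2136, Δλ = -0.9819, Δψ = -0.3008, q = Δφ/Δψ = 0.7102 → d_rh = R√(Δφ²+q²Δλ²) = 4641.1 km
Excess = (4641.1 − 4545.3) / 4545.3 = 95.8 / 4545.3 = 2.11% ≈ 2.1%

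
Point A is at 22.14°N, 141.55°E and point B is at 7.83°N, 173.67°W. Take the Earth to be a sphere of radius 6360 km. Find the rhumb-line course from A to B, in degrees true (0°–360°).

108.4°

Δψ = ln[tan(π/4+φ₂/2)/tan(π/4+φ₁/2)] = -0.2593
Δλ = +0.7816 rad (taken the short way round)
course = atan2(Δλ, Δψ) = 108.36°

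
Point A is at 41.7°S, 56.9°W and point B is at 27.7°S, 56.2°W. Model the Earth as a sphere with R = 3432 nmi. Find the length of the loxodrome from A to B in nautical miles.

Δψ = ln[tan(π/4+φ₂/2)/tan(π/4+φ₁/2)] = +0.2987;  Δφ = +0.2443 rad,  Δλ = +0.0122 rad
q = Δφ/Δψ = 0.8181
d = R·√(Δφ² + q²Δλ²) = 3432·0.24455 = 839 nmi

839 nmi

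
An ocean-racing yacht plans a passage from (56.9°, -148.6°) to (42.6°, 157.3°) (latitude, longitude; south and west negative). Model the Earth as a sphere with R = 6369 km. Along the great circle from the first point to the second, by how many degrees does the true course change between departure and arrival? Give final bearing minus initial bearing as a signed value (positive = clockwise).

-42.9°

At departure: θ₁ = atan2(sin Δλ cos φ₂, cos φ₁ sin φ₂ − sin φ₁ cos φ₂ cos Δλ) = 270.77°
At arrival: θ₂ = atan2(sin Δλ cos φ₁, −cos φ₂ sin φ₁ + sin φ₂ cos φ₁ cos Δλ) = 227.89°
Δθ = θ₂ − θ₁ = -42.9°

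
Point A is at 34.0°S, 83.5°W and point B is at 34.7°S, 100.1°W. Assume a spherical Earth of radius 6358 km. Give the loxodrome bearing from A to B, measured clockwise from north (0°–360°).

Δψ = ln[tan(π/4+φ₂/2)/tan(π/4+φ₁/2)] = -0.0148
Δλ = -0.2897 rad (taken the short way round)
course = atan2(Δλ, Δψ) = 267.08°

267.1°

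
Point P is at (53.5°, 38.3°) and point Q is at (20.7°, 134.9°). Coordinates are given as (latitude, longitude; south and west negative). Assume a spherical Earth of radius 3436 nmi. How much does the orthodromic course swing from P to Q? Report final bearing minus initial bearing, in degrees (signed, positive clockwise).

At departure: θ₁ = atan2(sin Δλ cos φ₂, cos φ₁ sin φ₂ − sin φ₁ cos φ₂ cos Δλ) = 72.29°
At arrival: θ₂ = atan2(sin Δλ cos φ₁, −cos φ₂ sin φ₁ + sin φ₂ cos φ₁ cos Δλ) = 142.72°
Δθ = θ₂ − θ₁ = +70.4°

+70.4°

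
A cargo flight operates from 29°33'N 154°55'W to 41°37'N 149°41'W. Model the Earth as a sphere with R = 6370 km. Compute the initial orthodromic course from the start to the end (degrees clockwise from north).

17.9°

θ = atan2( sin Δλ·cos φ₂ ,  cos φ₁ sin φ₂ − sin φ₁ cos φ₂ cos Δλ )
  = atan2(+0.0682, +0.2106) = 17.94°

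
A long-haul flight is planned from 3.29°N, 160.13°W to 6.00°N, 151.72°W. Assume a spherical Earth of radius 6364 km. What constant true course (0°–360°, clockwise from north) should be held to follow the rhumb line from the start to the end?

Meridional parts: M(φ₁)=+0.0575, M(φ₂)=+0.1049 → ΔM = +0.0475;  Δλ = +0.1468 rad
tan C = Δλ / ΔM = +3.0928 → C = 72.08°

72.1°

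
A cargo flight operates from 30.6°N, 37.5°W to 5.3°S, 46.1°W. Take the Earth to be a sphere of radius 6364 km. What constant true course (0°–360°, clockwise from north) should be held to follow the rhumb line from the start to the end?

Δψ = ln[tan(π/4+φ₂/2)/tan(π/4+φ₁/2)] = -0.6541
Δλ = -0.1501 rad (taken the short way round)
course = atan2(Δλ, Δψ) = 192.92°

192.9°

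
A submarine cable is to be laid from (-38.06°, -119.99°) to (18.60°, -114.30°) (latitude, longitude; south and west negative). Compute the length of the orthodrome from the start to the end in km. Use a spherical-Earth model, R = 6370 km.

6327 km

Haversine: a = sin²(Δφ/2)+cos φ₁ cos φ₂ sin²(Δλ/2) = 0.22704;  σ = 2·atan2(√a,√(1−a))
σ = 56.912° → d = Rσ = 6370·0.99330 = 6327 km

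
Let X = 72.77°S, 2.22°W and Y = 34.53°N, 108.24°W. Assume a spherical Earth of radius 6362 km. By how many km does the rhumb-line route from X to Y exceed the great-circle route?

Great circle: cos σ = sin φ₁ sin φ₂ + cos φ₁ cos φ₂ cos Δλ,  σ = 2.2253 rad → d_gc = 14157.2 km
Rhumb line: Δψ = +2.5300, q = Δφ/Δψ = 0.7402, d_rh = R√(Δφ²+q²Δλ²) = 14760.9 km
Excess = 14760.9 − 14157.2 = 603.7 ≈ 604 km

604 km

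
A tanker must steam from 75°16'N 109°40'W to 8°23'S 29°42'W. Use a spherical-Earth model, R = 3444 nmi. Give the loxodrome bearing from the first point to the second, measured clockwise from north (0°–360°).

147.5°

Meridional parts: M(φ₁)=+2.0457, M(φ₂)=-0.1468 → ΔM = -2.1926;  Δλ = +1.3957 rad
tan C = Δλ / ΔM = -0.6366 → C = 147.52°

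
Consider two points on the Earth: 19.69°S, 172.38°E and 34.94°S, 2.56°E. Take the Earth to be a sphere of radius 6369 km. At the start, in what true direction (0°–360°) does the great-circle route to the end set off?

190.1°

N = sin Δλ·cos φ₂ = -0.1449;  D = cos φ₁ sin φ₂ − sin φ₁ cos φ₂ cos Δλ = -0.8111
initial course = atan2(N, D) = 190.13°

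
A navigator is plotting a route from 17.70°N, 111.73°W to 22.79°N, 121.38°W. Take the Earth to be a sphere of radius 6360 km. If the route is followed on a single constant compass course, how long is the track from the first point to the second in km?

1153 km

Rhumb course C = atan2(Δλ, Δψ) with Δψ = ln[tan(π/4+φ₂/2)/tan(π/4+φ₁/2)] = +0.0947, Δλ = -0.1684 → C = 299.35°
d = R·|Δφ| / |cos C| = 6360·0.08884 / 0.49021 = 1153 km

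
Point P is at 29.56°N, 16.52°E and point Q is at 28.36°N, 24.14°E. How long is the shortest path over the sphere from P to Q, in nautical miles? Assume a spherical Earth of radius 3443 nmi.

cos σ = sin φ₁ sin φ₂ + cos φ₁ cos φ₂ cos Δλ
      = sin(29.56°)sin(28.36°) + cos(29.56°)cos(28.36°)cos(7.62°) = 0.9930
σ = 6.773° → d = Rσ = 3443·0.11821 = 407 nmi

407 nmi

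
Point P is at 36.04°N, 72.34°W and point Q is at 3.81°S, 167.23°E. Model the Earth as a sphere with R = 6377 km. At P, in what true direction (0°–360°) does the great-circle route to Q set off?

285.8°

θ = atan2( sin Δλ·cos φ₂ ,  cos φ₁ sin φ₂ − sin φ₁ cos φ₂ cos Δλ )
  = atan2(-0.8603, +0.2436) = 285.81°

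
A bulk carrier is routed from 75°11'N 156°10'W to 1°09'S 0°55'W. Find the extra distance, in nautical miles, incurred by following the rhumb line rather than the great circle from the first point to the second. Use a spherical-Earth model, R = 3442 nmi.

Great circle: cos σ = sin φ₁ sin φ₂ + cos φ₁ cos φ₂ cos Δλ,  σ = 1.8251 rad → d_gc = 6282.1 nmi
Rhumb line: Δψ = -2.0601, q = Δφ/Δψ = 0.6467, d_rh = R√(Δφ²+q²Δλ²) = 7576.7 nmi
Excess = 7576.7 − 6282.1 = 1294.6 ≈ 1295 nmi

1295 nmi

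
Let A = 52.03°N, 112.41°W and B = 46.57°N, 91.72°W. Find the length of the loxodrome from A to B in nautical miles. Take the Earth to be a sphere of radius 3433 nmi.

Rhumb course C = atan2(Δλ, Δψ) with Δψ = ln[tan(π/4+φ₂/2)/tan(π/4+φ₁/2)] = -0.1463, Δλ = +0.3611 → C = 112.06°
d = R·|Δφ| / |cos C| = 3433·0.09529 / 0.37559 = 871 nmi

871 nmi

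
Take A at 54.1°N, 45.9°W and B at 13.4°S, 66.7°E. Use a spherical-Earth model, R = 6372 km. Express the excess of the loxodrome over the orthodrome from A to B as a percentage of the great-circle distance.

Great circle: σ = 1.9899 rad → d_gc = Rσ = 12679.6 km
Rhumb: Δφ = -1.1781, Δλ = +1.9652, Δψ = -1.3632, q = Δφ/Δψ = 0.8642 → d_rh = R√(Δφ²+q²Δλ²) = 13170.9 km
Excess = (13170.9 − 12679.6) / 12679.6 = 491.3 / 12679.6 = 3.87% ≈ 3.9%

3.9%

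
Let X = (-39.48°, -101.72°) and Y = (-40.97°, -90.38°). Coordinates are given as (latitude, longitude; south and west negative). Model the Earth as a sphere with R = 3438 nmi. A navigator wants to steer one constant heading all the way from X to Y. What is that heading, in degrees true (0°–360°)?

Meridional parts: M(φ₁)=-0.7511, M(φ₂)=-0.7852 → ΔM = -0.0341;  Δλ = +0.1979 rad
tan C = Δλ / ΔM = -5.8105 → C = 99.77°

99.8°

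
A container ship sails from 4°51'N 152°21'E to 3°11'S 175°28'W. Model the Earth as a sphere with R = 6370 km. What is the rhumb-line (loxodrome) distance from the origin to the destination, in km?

3685 km

Rhumb course C = atan2(Δλ, Δψ) with Δψ = ln[tan(π/4+φ₂/2)/tan(π/4+φ₁/2)] = -0.1403, Δλ = +0.5617 → C = 104.03°
d = R·|Δφ| / |cos C| = 6370·0.14021 / 0.24239 = 3685 km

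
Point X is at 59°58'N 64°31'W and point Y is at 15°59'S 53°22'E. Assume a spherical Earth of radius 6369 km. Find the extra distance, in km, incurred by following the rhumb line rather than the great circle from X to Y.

Great circle: cos σ = sin φ₁ sin φ₂ + cos φ₁ cos φ₂ cos Δλ,  σ = 2.0526 rad → d_gc = 13073.2 km
Rhumb line: Δψ = -1.5984, q = Δφ/Δψ = 0.8293, d_rh = R√(Δφ²+q²Δλ²) = 13761.1 km
Excess = 13761.1 − 13073.2 = 687.9 ≈ 688 km

688 km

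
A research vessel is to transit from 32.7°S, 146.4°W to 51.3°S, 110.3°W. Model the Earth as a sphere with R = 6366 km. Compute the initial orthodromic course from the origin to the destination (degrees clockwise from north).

N = sin Δλ·cos φ₂ = +0.3684;  D = cos φ₁ sin φ₂ − sin φ₁ cos φ₂ cos Δλ = -0.3838
initial course = atan2(N, D) = 136.17°

136.2°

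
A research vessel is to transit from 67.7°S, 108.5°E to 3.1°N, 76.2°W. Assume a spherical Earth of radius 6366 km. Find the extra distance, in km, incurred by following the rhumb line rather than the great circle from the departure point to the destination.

3544 km

Great circle: cos σ = sin φ₁ sin φ₂ + cos φ₁ cos φ₂ cos Δλ,  σ = 2.0127 rad → d_gc = 12812.85 km
Rhumb line: Δψ = +1.6782, q = Δφ/Δψ = 0.7363, d_rh = R√(Δφ²+q²Δλ²) = 16357.32 km
Excess = 16357.32 − 12812.85 = 3544.47 ≈ 3544 km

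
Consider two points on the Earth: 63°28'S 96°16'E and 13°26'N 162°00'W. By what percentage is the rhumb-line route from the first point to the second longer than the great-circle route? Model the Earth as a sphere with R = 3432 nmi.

Great circle: σ = 1.8715 rad → d_gc = Rσ = 6423.0 nmi
Rhumb: Δφ = +1.3422, Δλ = +1.7756, Δψ = +1.6815, q = Δφ/Δψ = 0.7982 → d_rh = R√(Δφ²+q²Δλ²) = 6699.0 nmi
Excess = (6699.0 − 6423.0) / 6423.0 = 276.0 / 6423.0 = 4.30% ≈ 4.3%

4.3%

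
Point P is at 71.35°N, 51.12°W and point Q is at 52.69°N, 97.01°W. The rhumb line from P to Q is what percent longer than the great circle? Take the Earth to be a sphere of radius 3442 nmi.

Great circle: σ = 0.4767 rad → d_gc = Rσ = 1640.8 nmi
Rhumb: Δφ = -0.3257, Δλ = -0.8009, Δψ = -0.7208, q = Δφ/Δψ = 0.4518 → d_rh = R√(Δφ²+q²Δλ²) = 1675.8 nmi
Excess = (1675.8 − 1640.8) / 1640.8 = 35.0 / 1640.8 = 2.13% ≈ 2.1%

2.1%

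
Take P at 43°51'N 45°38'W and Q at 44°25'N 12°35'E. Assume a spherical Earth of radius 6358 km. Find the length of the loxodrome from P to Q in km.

4637 km

Δψ = ln[tan(π/4+φ₂/2)/tan(π/4+φ₁/2)] = +0.0138;  Δφ = +0.0099 rad,  Δλ = +1.0161 rad
q = Δφ/Δψ = 0.7177
d = R·√(Δφ² + q²Δλ²) = 6358·0.72932 = 4637 km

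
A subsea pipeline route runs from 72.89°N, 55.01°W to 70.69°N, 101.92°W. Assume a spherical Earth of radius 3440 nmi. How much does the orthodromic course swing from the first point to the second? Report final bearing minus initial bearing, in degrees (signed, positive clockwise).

Initial bearing θ₁ = atan2(sin Δλ cos φ₂, cos φ₁ sin φ₂ − sin φ₁ cos φ₂ cos Δλ) = 284.34°
Final bearing θ₂ = (initial bearing from the destination back to the start) + 180° = 239.54°
Δθ = θ₂ − θ₁ = -44.8°

-44.8°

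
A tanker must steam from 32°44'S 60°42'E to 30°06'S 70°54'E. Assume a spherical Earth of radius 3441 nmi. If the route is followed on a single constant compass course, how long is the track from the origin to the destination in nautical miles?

Δψ = ln[tan(π/4+φ₂/2)/tan(π/4+φ₁/2)] = +0.0539;  Δφ = +0.0460 rad,  Δλ = +0.1780 rad
q = Δφ/Δψ = 0.8533
d = R·√(Δφ² + q²Δλ²) = 3441·0.15870 = 546 nmi

546 nmi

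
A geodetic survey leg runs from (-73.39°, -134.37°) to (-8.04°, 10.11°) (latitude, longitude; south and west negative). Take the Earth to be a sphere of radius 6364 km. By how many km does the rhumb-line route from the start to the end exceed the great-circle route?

1959 km

Great circle: cos σ = sin φ₁ sin φ₂ + cos φ₁ cos φ₂ cos Δλ,  σ = 1.6673 rad → d_gc = 10610.65 km
Rhumb line: Δψ = +1.7835, q = Δφ/Δψ = 0.6395, d_rh = R√(Δφ²+q²Δλ²) = 12570.08 km
Excess = 12570.08 − 10610.65 = 1959.43 ≈ 1959 km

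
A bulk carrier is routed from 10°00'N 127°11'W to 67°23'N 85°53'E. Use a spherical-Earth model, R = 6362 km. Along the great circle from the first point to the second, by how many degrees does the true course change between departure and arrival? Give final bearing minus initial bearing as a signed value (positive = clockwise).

-134.8°

Initial bearing θ₁ = atan2(sin Δλ cos φ₂, cos φ₁ sin φ₂ − sin φ₁ cos φ₂ cos Δλ) = 347.73°
Final bearing θ₂ = (initial bearing from the destination back to the start) + 180° = 212.96°
Δθ = θ₂ − θ₁ = -134.8°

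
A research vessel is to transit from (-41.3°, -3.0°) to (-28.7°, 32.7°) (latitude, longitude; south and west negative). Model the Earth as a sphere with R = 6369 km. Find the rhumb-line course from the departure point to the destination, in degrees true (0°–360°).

Δψ = ln[tan(π/4+φ₂/2)/tan(π/4+φ₁/2)] = +0.2695
Δλ = +0.6231 rad (taken the short way round)
course = atan2(Δλ, Δψ) = 66.61°

66.6°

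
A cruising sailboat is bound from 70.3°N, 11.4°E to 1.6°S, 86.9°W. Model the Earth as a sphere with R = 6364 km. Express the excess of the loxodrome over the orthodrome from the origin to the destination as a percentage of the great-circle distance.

5.9%

Great circle: σ = 1.6458 rad → d_gc = Rσ = 10473.9 km
Rhumb: Δφ = -1.2549, Δλ = -1.7157, Δψ = -1.7788, q = Δφ/Δψ = 0.7055 → d_rh = R√(Δφ²+q²Δλ²) = 11095.6 km
Excess = (11095.6 − 10473.9) / 10473.9 = 621.7 / 10473.9 = 5.94% ≈ 5.9%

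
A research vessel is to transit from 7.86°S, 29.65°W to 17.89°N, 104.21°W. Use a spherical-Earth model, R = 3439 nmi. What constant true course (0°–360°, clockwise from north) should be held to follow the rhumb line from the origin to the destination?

289.3°

Meridional parts: M(φ₁)=-0.1376, M(φ₂)=+0.3174 → ΔM = +0.4551;  Δλ = -1.3013 rad
tan C = Δλ / ΔM = -2.8597 → C = 289.27°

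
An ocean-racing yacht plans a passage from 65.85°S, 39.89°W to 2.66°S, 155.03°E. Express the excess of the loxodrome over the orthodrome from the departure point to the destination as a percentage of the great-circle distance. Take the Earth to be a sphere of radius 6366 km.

Great circle: σ = 1.9311 rad → d_gc = Rσ = 12293.4 km
Rhumb: Δφ = +1.1029, Δλ = -2.8812, Δψ = +1.4957, q = Δφ/Δψ = 0.7374 → d_rh = R√(Δφ²+q²Δλ²) = 15238.3 km
Excess = (15238.3 − 12293.4) / 12293.4 = 2944.9 / 12293.4 = 23.96% ≈ 24.0%

24.0%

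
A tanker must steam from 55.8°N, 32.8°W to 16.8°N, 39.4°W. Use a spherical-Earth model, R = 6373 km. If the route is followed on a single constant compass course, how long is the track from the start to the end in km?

Δψ = ln[tan(π/4+φ₂/2)/tan(π/4+φ₁/2)] = -0.8813;  Δφ = -0.6807 rad,  Δλ = -0.1152 rad
q = Δφ/Δψ = 0.7723
d = R·√(Δφ² + q²Δλ²) = 6373·0.68647 = 4375 km

4375 km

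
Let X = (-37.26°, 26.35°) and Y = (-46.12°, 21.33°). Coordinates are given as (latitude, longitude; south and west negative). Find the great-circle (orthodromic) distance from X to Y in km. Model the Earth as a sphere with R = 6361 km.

1067 km

cos σ = sin φ₁ sin φ₂ + cos φ₁ cos φ₂ cos Δλ
      = sin(-37.26°)sin(-46.12°) + cos(-37.26°)cos(-46.12°)cos(-5.02°) = 0.9860
σ = 9.615° → d = Rσ = 6361·0.16782 = 1067 km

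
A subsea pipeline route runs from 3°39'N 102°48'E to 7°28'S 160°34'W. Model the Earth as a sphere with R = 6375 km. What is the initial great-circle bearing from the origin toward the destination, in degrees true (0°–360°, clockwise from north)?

N = sin Δλ·cos φ₂ = +0.9849;  D = cos φ₁ sin φ₂ − sin φ₁ cos φ₂ cos Δλ = -0.1224
initial course = atan2(N, D) = 97.08°

97.1°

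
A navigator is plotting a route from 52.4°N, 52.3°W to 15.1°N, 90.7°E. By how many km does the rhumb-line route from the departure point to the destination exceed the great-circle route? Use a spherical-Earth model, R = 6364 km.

1710 km

Great circle: cos σ = sin φ₁ sin φ₂ + cos φ₁ cos φ₂ cos Δλ,  σ = 1.8380 rad → d_gc = 11697.22 km
Rhumb line: Δψ = -0.8109, q = Δφ/Δψ = 0.8028, d_rh = R√(Δφ²+q²Δλ²) = 13407.65 km
Excess = 13407.65 − 11697.22 = 1710.43 ≈ 1710 km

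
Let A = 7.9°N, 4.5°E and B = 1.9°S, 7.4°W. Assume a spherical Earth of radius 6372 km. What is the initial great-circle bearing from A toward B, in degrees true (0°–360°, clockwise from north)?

230.9°

θ = atan2( sin Δλ·cos φ₂ ,  cos φ₁ sin φ₂ − sin φ₁ cos φ₂ cos Δλ )
  = atan2(-0.2061, -0.1673) = 230.94°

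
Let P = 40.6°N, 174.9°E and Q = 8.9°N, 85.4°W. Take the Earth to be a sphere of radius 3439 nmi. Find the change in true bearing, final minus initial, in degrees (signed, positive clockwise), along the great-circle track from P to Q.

+54.6°

At departure: θ₁ = atan2(sin Δλ cos φ₂, cos φ₁ sin φ₂ − sin φ₁ cos φ₂ cos Δλ) = 76.95°
At arrival: θ₂ = atan2(sin Δλ cos φ₁, −cos φ₂ sin φ₁ + sin φ₂ cos φ₁ cos Δλ) = 131.53°
Δθ = θ₂ − θ₁ = +54.6°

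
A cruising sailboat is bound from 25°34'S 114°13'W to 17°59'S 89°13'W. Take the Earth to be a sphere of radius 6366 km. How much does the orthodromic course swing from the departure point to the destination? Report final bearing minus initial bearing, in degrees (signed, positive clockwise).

Initial bearing θ₁ = atan2(sin Δλ cos φ₂, cos φ₁ sin φ₂ − sin φ₁ cos φ₂ cos Δλ) = 76.90°
Final bearing θ₂ = (initial bearing from the destination back to the start) + 180° = 67.48°
Δθ = θ₂ − θ₁ = -9.4°

-9.4°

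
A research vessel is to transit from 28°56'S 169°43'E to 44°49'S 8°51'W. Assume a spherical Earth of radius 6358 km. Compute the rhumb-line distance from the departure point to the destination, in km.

15841 km

Rhumb course C = atan2(Δλ, Δψ) with Δψ = ln[tan(π/4+φ₂/2)/tan(π/4+φ₁/2)] = -0.3489, Δλ = -3.1166 → C = 263.61°
d = R·|Δφ| / |cos C| = 6358·0.27722 / 0.11127 = 15841 km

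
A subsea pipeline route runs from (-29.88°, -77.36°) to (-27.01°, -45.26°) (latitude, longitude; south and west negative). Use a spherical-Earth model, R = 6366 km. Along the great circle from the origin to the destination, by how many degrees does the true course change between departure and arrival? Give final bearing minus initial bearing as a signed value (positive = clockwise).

Initial bearing θ₁ = atan2(sin Δλ cos φ₂, cos φ₁ sin φ₂ − sin φ₁ cos φ₂ cos Δλ) = 92.15°
Final bearing θ₂ = (initial bearing from the destination back to the start) + 180° = 76.54°
Δθ = θ₂ − θ₁ = -15.6°

-15.6°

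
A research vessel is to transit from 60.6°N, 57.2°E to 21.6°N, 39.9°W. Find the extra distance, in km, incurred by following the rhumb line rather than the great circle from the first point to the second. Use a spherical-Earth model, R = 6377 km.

553 km

Great circle: cos σ = sin φ₁ sin φ₂ + cos φ₁ cos φ₂ cos Δλ,  σ = 1.3033 rad → d_gc = 8311.3 km
Rhumb line: Δψ = -0.9518, q = Δφ/Δψ = 0.7151, d_rh = R√(Δφ²+q²Δλ²) = 8864.0 km
Excess = 8864.0 − 8311.3 = 552.7 ≈ 553 km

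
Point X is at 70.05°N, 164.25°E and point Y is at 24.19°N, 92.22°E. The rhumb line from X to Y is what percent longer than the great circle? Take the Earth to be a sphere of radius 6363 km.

4.1%

Great circle: σ = 1.0688 rad → d_gc = Rσ = 6800.6 km
Rhumb: Δφ = -0.8004, Δλ = -1.2572, Δψ = -1.3026, q = Δφ/Δψ = 0.6144 → d_rh = R√(Δφ²+q²Δλ²) = 7078.0 km
Excess = (7078.0 − 6800.6) / 6800.6 = 277.4 / 6800.6 = 4.08% ≈ 4.1%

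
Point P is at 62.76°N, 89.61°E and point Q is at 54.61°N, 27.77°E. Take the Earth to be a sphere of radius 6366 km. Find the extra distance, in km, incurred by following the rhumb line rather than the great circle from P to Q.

132 km

Great circle: cos σ = sin φ₁ sin φ₂ + cos φ₁ cos φ₂ cos Δλ,  σ = 0.5550 rad → d_gc = 3532.9 km
Rhumb line: Δψ = -0.2752, q = Δφ/Δψ = 0.5169, d_rh = R√(Δφ²+q²Δλ²) = 3665.3 km
Excess = 3665.3 − 3532.9 = 132.4 ≈ 132 km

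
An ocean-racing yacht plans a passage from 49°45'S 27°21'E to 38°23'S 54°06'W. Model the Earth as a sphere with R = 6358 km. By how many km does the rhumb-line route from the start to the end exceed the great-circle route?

Great circle: cos σ = sin φ₁ sin φ₂ + cos φ₁ cos φ₂ cos Δλ,  σ = 0.9894 rad → d_gc = 6290.5 km
Rhumb line: Δψ = +0.2774, q = Δφ/Δψ = 0.7151, d_rh = R√(Δφ²+q²Δλ²) = 6585.5 km
Excess = 6585.5 − 6290.5 = 295.0 ≈ 295 km

295 km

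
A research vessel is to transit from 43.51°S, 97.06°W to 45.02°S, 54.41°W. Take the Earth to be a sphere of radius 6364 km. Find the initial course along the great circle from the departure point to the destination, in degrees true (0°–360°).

107.9°

N = sin Δλ·cos φ₂ = +0.4789;  D = cos φ₁ sin φ₂ − sin φ₁ cos φ₂ cos Δλ = -0.1551
initial course = atan2(N, D) = 107.94°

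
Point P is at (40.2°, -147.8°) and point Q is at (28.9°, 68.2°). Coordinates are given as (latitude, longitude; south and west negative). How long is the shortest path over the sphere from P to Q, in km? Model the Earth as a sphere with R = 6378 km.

11492 km

Haversine: a = sin²(Δφ/2)+cos φ₁ cos φ₂ sin²(Δλ/2) = 0.61452;  σ = 2·atan2(√a,√(1−a))
σ = 103.240° → d = Rσ = 6378·1.80188 = 11492 km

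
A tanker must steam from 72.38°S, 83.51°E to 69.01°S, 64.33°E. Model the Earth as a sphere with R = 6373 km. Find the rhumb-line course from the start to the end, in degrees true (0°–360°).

298.0°

Δψ = ln[tan(π/4+φ₂/2)/tan(π/4+φ₁/2)] = +0.1784
Δλ = -0.3348 rad (taken the short way round)
course = atan2(Δλ, Δψ) = 298.05°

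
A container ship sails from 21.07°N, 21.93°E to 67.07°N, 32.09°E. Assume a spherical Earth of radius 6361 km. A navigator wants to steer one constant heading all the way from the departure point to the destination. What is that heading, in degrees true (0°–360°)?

8.3°

Δψ = ln[tan(π/4+φ₂/2)/tan(π/4+φ₁/2)] = +1.2191
Δλ = +0.1773 rad (taken the short way round)
course = atan2(Δλ, Δψ) = 8.28°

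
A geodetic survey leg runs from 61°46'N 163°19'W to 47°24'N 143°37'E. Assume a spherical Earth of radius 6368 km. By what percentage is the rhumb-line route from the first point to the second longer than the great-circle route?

2.5%

Great circle: σ = 0.5718 rad → d_gc = Rσ = 3641.2 km
Rhumb: Δφ = -0.2507, Δλ = -0.9262, Δψ = -0.4384, q = Δφ/Δψ = 0.5719 → d_rh = R√(Δφ²+q²Δλ²) = 3731.9 km
Excess = (3731.9 − 3641.2) / 3641.2 = 90.7 / 3641.2 = 2.49% ≈ 2.5%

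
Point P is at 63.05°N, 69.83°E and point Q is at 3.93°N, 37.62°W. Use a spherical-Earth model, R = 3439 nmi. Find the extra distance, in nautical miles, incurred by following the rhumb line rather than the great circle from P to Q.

386 nmi

Great circle: cos σ = sin φ₁ sin φ₂ + cos φ₁ cos φ₂ cos Δλ,  σ = 1.6454 rad → d_gc = 5658.4 nmi
Rhumb line: Δψ = -1.3601, q = Δφ/Δψ = 0.7587, d_rh = R√(Δφ²+q²Δλ²) = 6044.2 nmi
Excess = 6044.2 − 5658.4 = 385.8 ≈ 386 nmi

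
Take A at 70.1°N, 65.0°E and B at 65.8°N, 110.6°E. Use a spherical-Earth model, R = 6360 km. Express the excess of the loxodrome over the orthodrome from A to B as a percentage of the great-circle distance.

2.3%

Great circle: σ = 0.3002 rad → d_gc = Rσ = 1909.2 km
Rhumb: Δφ = -0.0750, Δλ = +0.7959, Δψ = -0.2005, q = Δφ/Δψ = 0.3743 → d_rh = R√(Δφ²+q²Δλ²) = 1953.6 km
Excess = (1953.6 − 1909.2) / 1909.2 = 44.4 / 1909.2 = 2.33% ≈ 2.3%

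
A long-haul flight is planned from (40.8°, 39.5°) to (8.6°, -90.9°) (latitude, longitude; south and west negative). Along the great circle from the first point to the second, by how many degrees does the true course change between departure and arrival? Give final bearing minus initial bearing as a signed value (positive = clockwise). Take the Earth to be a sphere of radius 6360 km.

-86.5°

Initial bearing θ₁ = atan2(sin Δλ cos φ₂, cos φ₁ sin φ₂ − sin φ₁ cos φ₂ cos Δλ) = 305.24°
Final bearing θ₂ = (initial bearing from the destination back to the start) + 180° = 218.70°
Δθ = θ₂ − θ₁ = -86.5°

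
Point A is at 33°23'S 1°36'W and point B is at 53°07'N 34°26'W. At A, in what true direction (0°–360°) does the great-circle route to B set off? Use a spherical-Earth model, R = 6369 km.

341.0°

N = sin Δλ·cos φ₂ = -0.3254;  D = cos φ₁ sin φ₂ − sin φ₁ cos φ₂ cos Δλ = +0.9454
initial course = atan2(N, D) = 341.01°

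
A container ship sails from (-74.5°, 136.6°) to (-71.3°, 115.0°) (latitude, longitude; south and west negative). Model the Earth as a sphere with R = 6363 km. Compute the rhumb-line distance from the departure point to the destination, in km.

Rhumb course C = atan2(Δλ, Δψ) with Δψ = ln[tan(π/4+φ₂/2)/tan(π/4+φ₁/2)] = +0.1905, Δλ = -0.3770 → C = 296.81°
d = R·|Δφ| / |cos C| = 6363·0.05585 / 0.45099 = 788 km

788 km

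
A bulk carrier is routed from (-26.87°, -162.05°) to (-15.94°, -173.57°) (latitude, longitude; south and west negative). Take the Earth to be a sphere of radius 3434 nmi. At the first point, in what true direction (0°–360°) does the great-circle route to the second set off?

θ = atan2( sin Δλ·cos φ₂ ,  cos φ₁ sin φ₂ − sin φ₁ cos φ₂ cos Δλ )
  = atan2(-0.1920, +0.1809) = 313.28°

313.3°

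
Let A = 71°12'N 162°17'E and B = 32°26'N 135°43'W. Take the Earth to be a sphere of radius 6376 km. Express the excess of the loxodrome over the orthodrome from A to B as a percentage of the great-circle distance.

Great circle: σ = 0.8823 rad → d_gc = Rσ = 5625.4 km
Rhumb: Δφ = -0.6766, Δλ = +1.0821, Δψ = -1.1995, q = Δφ/Δψ = 0.5641 → d_rh = R√(Δφ²+q²Δλ²) = 5810.1 km
Excess = (5810.1 − 5625.4) / 5625.4 = 184.7 / 5625.4 = 3.28% ≈ 3.3%

3.3%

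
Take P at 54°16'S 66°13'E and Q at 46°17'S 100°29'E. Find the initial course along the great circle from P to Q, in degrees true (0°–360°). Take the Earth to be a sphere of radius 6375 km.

N = sin Δλ·cos φ₂ = +0.3891;  D = cos φ₁ sin φ₂ − sin φ₁ cos φ₂ cos Δλ = +0.0415
initial course = atan2(N, D) = 83.91°

83.9°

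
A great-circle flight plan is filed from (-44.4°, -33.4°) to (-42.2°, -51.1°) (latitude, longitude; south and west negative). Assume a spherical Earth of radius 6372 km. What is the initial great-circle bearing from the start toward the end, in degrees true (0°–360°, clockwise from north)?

N = sin Δλ·cos φ₂ = -0.2252;  D = cos φ₁ sin φ₂ − sin φ₁ cos φ₂ cos Δλ = +0.0139
initial course = atan2(N, D) = 273.52°

273.5°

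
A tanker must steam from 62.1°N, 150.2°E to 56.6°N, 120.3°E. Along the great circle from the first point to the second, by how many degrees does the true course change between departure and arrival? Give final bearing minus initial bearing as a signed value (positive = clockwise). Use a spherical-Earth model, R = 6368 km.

-25.9°

Initial bearing θ₁ = atan2(sin Δλ cos φ₂, cos φ₁ sin φ₂ − sin φ₁ cos φ₂ cos Δλ) = 263.54°
Final bearing θ₂ = (initial bearing from the destination back to the start) + 180° = 237.63°
Δθ = θ₂ − θ₁ = -25.9°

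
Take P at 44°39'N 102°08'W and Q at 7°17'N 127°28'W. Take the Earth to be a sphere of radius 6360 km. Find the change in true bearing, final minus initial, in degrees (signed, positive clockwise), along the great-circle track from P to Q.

-11.9°

At departure: θ₁ = atan2(sin Δλ cos φ₂, cos φ₁ sin φ₂ − sin φ₁ cos φ₂ cos Δλ) = 218.17°
At arrival: θ₂ = atan2(sin Δλ cos φ₁, −cos φ₂ sin φ₁ + sin φ₂ cos φ₁ cos Δλ) = 206.31°
Δθ = θ₂ − θ₁ = -11.9°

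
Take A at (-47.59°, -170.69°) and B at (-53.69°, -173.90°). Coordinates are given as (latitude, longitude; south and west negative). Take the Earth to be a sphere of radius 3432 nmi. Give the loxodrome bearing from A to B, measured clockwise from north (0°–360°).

198.4°

Δψ = ln[tan(π/4+φ₂/2)/tan(π/4+φ₁/2)] = -0.1682
Δλ = -0.0560 rad (taken the short way round)
course = atan2(Δλ, Δψ) = 198.42°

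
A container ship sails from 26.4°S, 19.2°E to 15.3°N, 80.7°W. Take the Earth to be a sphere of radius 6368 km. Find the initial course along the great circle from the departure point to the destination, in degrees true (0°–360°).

θ = atan2( sin Δλ·cos φ₂ ,  cos φ₁ sin φ₂ − sin φ₁ cos φ₂ cos Δλ )
  = atan2(-0.9502, +0.1626) = 279.71°

279.7°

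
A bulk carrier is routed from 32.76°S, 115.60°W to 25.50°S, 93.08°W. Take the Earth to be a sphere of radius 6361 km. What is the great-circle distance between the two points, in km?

Haversine: a = sin²(Δφ/2)+cos φ₁ cos φ₂ sin²(Δλ/2) = 0.03295;  σ = 2·atan2(√a,√(1−a))
σ = 20.916° → d = Rσ = 6361·0.36505 = 2322 km

2322 km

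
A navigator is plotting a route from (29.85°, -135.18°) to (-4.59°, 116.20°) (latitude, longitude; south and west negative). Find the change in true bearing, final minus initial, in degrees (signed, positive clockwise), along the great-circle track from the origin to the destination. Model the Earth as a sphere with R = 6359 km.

-35.4°

At departure: θ₁ = atan2(sin Δλ cos φ₂, cos φ₁ sin φ₂ − sin φ₁ cos φ₂ cos Δλ) = 275.38°
At arrival: θ₂ = atan2(sin Δλ cos φ₁, −cos φ₂ sin φ₁ + sin φ₂ cos φ₁ cos Δλ) = 240.03°
Δθ = θ₂ − θ₁ = -35.4°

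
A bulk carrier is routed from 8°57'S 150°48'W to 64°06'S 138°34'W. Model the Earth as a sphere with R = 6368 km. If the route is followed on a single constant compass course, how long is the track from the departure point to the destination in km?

Rhumb course C = atan2(Δλ, Δψ) with Δψ = ln[tan(π/4+φ₂/2)/tan(π/4+φ₁/2)] = -1.3131, Δλ = +0.2135 → C = 170.76°
d = R·|Δφ| / |cos C| = 6368·0.96255 / 0.98704 = 6210 km

6210 km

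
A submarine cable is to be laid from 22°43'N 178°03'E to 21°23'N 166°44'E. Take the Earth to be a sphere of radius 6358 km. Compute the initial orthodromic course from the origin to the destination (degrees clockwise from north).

264.9°

N = sin Δλ·cos φ₂ = -0.1827;  D = cos φ₁ sin φ₂ − sin φ₁ cos φ₂ cos Δλ = -0.0163
initial course = atan2(N, D) = 264.91°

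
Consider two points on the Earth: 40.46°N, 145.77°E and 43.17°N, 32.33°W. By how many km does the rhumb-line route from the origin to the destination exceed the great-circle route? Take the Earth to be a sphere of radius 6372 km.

Great circle: cos σ = sin φ₁ sin φ₂ + cos φ₁ cos φ₂ cos Δλ,  σ = 1.6817 rad → d_gc = 10715.6 km
Rhumb line: Δψ = +0.0635, q = Δφ/Δψ = 0.7451, d_rh = R√(Δφ²+q²Δλ²) = 14761.6 km
Excess = 14761.6 − 10715.6 = 4046.0 ≈ 4046 km

4046 km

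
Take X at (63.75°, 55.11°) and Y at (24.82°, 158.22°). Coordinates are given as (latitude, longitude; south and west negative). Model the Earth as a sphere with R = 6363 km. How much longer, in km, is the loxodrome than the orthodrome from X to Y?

690 km

Great circle: cos σ = sin φ₁ sin φ₂ + cos φ₁ cos φ₂ cos Δλ,  σ = 1.2813 rad → d_gc = 8153.2 km
Rhumb line: Δψ = -1.0086, q = Δφ/Δψ = 0.6737, d_rh = R√(Δφ²+q²Δλ²) = 8843.1 km
Excess = 8843.1 − 8153.2 = 689.9 ≈ 690 km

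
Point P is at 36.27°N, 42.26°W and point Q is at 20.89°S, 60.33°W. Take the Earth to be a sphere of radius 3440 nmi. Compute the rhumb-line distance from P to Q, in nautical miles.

3582 nmi

Δψ = ln[tan(π/4+φ₂/2)/tan(π/4+φ₁/2)] = -1.0531;  Δφ = -0.9976 rad,  Δλ = -0.3154 rad
q = Δφ/Δψ = 0.9474
d = R·√(Δφ² + q²Δλ²) = 3440·1.04141 = 3582 nmi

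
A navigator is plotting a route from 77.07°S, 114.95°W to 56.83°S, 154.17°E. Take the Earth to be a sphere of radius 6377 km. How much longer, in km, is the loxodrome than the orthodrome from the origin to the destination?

377 km

Great circle: cos σ = sin φ₁ sin φ₂ + cos φ₁ cos φ₂ cos Δλ,  σ = 0.6199 rad → d_gc = 3953.0 km
Rhumb line: Δψ = +0.9663, q = Δφ/Δψ = 0.3656, d_rh = R√(Δφ²+q²Δλ²) = 4329.8 km
Excess = 4329.8 − 3953.0 = 376.8 ≈ 377 km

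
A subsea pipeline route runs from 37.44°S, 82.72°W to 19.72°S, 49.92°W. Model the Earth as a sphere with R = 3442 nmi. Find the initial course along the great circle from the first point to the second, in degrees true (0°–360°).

θ = atan2( sin Δλ·cos φ₂ ,  cos φ₁ sin φ₂ − sin φ₁ cos φ₂ cos Δλ )
  = atan2(+0.5099, +0.2131) = 67.32°

67.3°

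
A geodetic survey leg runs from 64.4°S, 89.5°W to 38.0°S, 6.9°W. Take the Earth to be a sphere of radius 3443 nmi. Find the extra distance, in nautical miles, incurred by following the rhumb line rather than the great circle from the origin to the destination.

191 nmi

Great circle: cos σ = sin φ₁ sin φ₂ + cos φ₁ cos φ₂ cos Δλ,  σ = 0.9284 rad → d_gc = 3196.6 nmi
Rhumb line: Δψ = +0.7640, q = Δφ/Δψ = 0.6031, d_rh = R√(Δφ²+q²Δλ²) = 3388.0 nmi
Excess = 3388.0 − 3196.6 = 191.4 ≈ 191 nmi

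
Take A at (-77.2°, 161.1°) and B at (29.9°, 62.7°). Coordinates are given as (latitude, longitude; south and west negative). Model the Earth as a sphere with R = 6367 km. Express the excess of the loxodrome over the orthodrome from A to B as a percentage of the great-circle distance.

Great circle: σ = 2.1108 rad → d_gc = Rσ = 13439.6 km
Rhumb: Δφ = +1.8692, Δλ = -1.7174, Δψ = +2.7350, q = Δφ/Δψ = 0.6834 → d_rh = R√(Δφ²+q²Δλ²) = 14053.3 km
Excess = (14053.3 − 13439.6) / 13439.6 = 613.7 / 13439.6 = 4.57% ≈ 4.6%

4.6%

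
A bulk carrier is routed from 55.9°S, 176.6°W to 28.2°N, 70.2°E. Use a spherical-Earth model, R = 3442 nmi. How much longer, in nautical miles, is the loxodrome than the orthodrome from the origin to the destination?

197 nmi

Great circle: cos σ = sin φ₁ sin φ₂ + cos φ₁ cos φ₂ cos Δλ,  σ = 2.1968 rad → d_gc = 7561.5 nmi
Rhumb line: Δψ = +1.6953, q = Δφ/Δψ = 0.8658, d_rh = R√(Δφ²+q²Δλ²) = 7758.4 nmi
Excess = 7758.4 − 7561.5 = 196.9 ≈ 197 nmi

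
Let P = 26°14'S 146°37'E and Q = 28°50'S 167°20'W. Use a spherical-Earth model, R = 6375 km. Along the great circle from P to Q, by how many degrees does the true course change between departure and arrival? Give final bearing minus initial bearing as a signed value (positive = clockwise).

At departure: θ₁ = atan2(sin Δλ cos φ₂, cos φ₁ sin φ₂ − sin φ₁ cos φ₂ cos Δλ) = 104.56°
At arrival: θ₂ = atan2(sin Δλ cos φ₁, −cos φ₂ sin φ₁ + sin φ₂ cos φ₁ cos Δλ) = 82.33°
Δθ = θ₂ − θ₁ = -22.2°

-22.2°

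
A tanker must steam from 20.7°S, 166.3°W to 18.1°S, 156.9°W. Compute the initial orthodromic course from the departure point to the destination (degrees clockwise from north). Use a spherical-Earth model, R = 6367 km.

N = sin Δλ·cos φ₂ = +0.1552;  D = cos φ₁ sin φ₂ − sin φ₁ cos φ₂ cos Δλ = +0.0409
initial course = atan2(N, D) = 75.26°

75.3°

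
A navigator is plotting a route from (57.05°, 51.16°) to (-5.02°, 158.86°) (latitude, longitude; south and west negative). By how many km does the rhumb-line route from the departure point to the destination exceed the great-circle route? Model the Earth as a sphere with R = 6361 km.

556 km

Great circle: cos σ = sin φ₁ sin φ₂ + cos φ₁ cos φ₂ cos Δλ,  σ = 1.8113 rad → d_gc = 11521.5 km
Rhumb line: Δψ = -1.3060, q = Δφ/Δψ = 0.8295, d_rh = R√(Δφ²+q²Δλ²) = 12077.1 km
Excess = 12077.1 − 11521.5 = 555.6 ≈ 556 km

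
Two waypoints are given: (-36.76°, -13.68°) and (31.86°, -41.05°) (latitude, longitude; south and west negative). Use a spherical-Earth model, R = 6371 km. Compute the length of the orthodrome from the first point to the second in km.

8144 km

cos σ = sin φ₁ sin φ₂ + cos φ₁ cos φ₂ cos Δλ
      = sin(-36.76°)sin(31.86°) + cos(-36.76°)cos(31.86°)cos(-27.37°) = 0.2884
σ = 73.239° → d = Rσ = 6371·1.27826 = 8144 km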